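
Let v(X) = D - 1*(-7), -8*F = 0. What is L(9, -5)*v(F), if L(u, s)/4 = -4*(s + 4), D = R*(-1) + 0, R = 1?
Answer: 96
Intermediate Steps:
D = -1 (D = 1*(-1) + 0 = -1 + 0 = -1)
L(u, s) = -64 - 16*s (L(u, s) = 4*(-4*(s + 4)) = 4*(-4*(4 + s)) = 4*(-16 - 4*s) = -64 - 16*s)
F = 0 (F = -⅛*0 = 0)
v(X) = 6 (v(X) = -1 - 1*(-7) = -1 + 7 = 6)
L(9, -5)*v(F) = (-64 - 16*(-5))*6 = (-64 + 80)*6 = 16*6 = 96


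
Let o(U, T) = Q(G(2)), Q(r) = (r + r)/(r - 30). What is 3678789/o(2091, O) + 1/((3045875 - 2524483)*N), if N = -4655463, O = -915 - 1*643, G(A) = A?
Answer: -62507216795905527409/2427321164496 ≈ -2.5752e+7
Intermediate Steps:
Q(r) = 2*r/(-30 + r) (Q(r) = (2*r)/(-30 + r) = 2*r/(-30 + r))
O = -1558 (O = -915 - 643 = -1558)
o(U, T) = -⅐ (o(U, T) = 2*2/(-30 + 2) = 2*2/(-28) = 2*2*(-1/28) = -⅐)
3678789/o(2091, O) + 1/((3045875 - 2524483)*N) = 3678789/(-⅐) + 1/((3045875 - 2524483)*(-4655463)) = 3678789*(-7) - 1/4655463/521392 = -25751523 + (1/521392)*(-1/4655463) = -25751523 - 1/2427321164496 = -62507216795905527409/2427321164496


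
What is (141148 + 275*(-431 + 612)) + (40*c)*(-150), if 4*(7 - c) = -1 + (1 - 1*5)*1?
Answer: 141423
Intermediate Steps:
c = 33/4 (c = 7 - (-1 + (1 - 1*5)*1)/4 = 7 - (-1 + (1 - 5)*1)/4 = 7 - (-1 - 4*1)/4 = 7 - (-1 - 4)/4 = 7 - 1/4*(-5) = 7 + 5/4 = 33/4 ≈ 8.2500)
(141148 + 275*(-431 + 612)) + (40*c)*(-150) = (141148 + 275*(-431 + 612)) + (40*(33/4))*(-150) = (141148 + 275*181) + 330*(-150) = (141148 + 49775) - 49500 = 190923 - 49500 = 141423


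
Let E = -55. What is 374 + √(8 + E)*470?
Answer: 374 + 470*I*√47 ≈ 374.0 + 3222.2*I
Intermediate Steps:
374 + √(8 + E)*470 = 374 + √(8 - 55)*470 = 374 + √(-47)*470 = 374 + (I*√47)*470 = 374 + 470*I*√47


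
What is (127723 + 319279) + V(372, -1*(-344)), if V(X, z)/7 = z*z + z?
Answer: 1277762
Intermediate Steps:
V(X, z) = 7*z + 7*z² (V(X, z) = 7*(z*z + z) = 7*(z² + z) = 7*(z + z²) = 7*z + 7*z²)
(127723 + 319279) + V(372, -1*(-344)) = (127723 + 319279) + 7*(-1*(-344))*(1 - 1*(-344)) = 447002 + 7*344*(1 + 344) = 447002 + 7*344*345 = 447002 + 830760 = 1277762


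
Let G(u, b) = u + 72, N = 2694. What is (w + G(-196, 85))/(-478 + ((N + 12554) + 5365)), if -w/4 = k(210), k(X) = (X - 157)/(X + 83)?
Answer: -36544/5899555 ≈ -0.0061944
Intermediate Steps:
G(u, b) = 72 + u
k(X) = (-157 + X)/(83 + X)
w = -212/293 (w = -4*(-157 + 210)/(83 + 210) = -4*53/293 = -212/293 ≈ -0.72355)
(w + G(-196, 85))/(-478 + ((N + 12554) + 5365)) = (-212/293 + (72 - 196))/(-478 + ((2694 + 12554) + 5365)) = (-212/293 - 124)/(-478 + (15248 + 5365)) = -36544/(293*(-478 + 20613)) = -36544/293/20135 = -36544/293*1/20135 = -36544/5899555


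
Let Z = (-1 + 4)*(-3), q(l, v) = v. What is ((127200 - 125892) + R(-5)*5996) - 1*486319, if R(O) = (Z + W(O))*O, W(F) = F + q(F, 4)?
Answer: -185211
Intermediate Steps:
W(F) = 4 + F (W(F) = F + 4 = 4 + F)
Z = -9 (Z = 3*(-3) = -9)
R(O) = O*(-5 + O) (R(O) = (-9 + (4 + O))*O = (-5 + O)*O = O*(-5 + O))
((127200 - 125892) + R(-5)*5996) - 1*486319 = ((127200 - 125892) - 5*(-5 - 5)*5996) - 1*486319 = (1308 - 5*(-10)*5996) - 486319 = (1308 + 50*5996) - 486319 = (1308 + 299800) - 486319 = 301108 - 486319 = -185211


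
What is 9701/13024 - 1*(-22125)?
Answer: 288165701/13024 ≈ 22126.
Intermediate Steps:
9701/13024 - 1*(-22125) = 9701*(1/13024) + 22125 = 9701/13024 + 22125 = 288165701/13024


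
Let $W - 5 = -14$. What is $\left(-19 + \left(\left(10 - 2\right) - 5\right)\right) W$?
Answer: $144$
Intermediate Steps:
$W = -9$ ($W = 5 - 14 = -9$)
$\left(-19 + \left(\left(10 - 2\right) - 5\right)\right) W = \left(-19 + \left(\left(10 - 2\right) - 5\right)\right) \left(-9\right) = \left(-19 + \left(8 - 5\right)\right) \left(-9\right) = \left(-19 + 3\right) \left(-9\right) = \left(-16\right) \left(-9\right) = 144$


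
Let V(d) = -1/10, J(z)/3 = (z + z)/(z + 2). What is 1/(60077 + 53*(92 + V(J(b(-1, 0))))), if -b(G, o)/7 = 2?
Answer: 10/649477 ≈ 1.5397e-5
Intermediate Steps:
b(G, o) = -14 (b(G, o) = -7*2 = -14)
J(z) = 6*z/(2 + z) (J(z) = 3*((z + z)/(z + 2)) = 3*((2*z)/(2 + z)) = 3*(2*z/(2 + z)) = 6*z/(2 + z))
V(d) = -⅒ (V(d) = -1*⅒ = -⅒)
1/(60077 + 53*(92 + V(J(b(-1, 0))))) = 1/(60077 + 53*(92 - ⅒)) = 1/(60077 + 53*(919/10)) = 1/(60077 + 48707/10) = 1/(649477/10) = 10/649477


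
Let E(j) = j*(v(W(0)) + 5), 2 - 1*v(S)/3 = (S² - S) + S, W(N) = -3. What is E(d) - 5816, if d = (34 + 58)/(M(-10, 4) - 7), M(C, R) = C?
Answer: -97400/17 ≈ -5729.4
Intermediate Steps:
v(S) = 6 - 3*S² (v(S) = 6 - 3*((S² - S) + S) = 6 - 3*S²)
d = -92/17 (d = (34 + 58)/(-10 - 7) = 92/(-17) = 92*(-1/17) = -92/17 ≈ -5.4118)
E(j) = -16*j (E(j) = j*((6 - 3*(-3)²) + 5) = j*((6 - 3*9) + 5) = j*((6 - 27) + 5) = j*(-21 + 5) = j*(-16) = -16*j)
E(d) - 5816 = -16*(-92/17) - 5816 = 1472/17 - 5816 = -97400/17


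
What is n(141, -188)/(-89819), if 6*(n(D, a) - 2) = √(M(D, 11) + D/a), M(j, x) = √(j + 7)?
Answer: -2/89819 - √(-3 + 8*√37)/1077828 ≈ -2.8536e-5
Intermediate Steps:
M(j, x) = √(7 + j)
n(D, a) = 2 + √(√(7 + D) + D/a)/6
n(141, -188)/(-89819) = (2 + √(√(7 + 141) + 141/(-188))/6)/(-89819) = (2 + √(√148 + 141*(-1/188))/6)*(-1/89819) = (2 + √(2*√37 - ¾)/6)*(-1/89819) = (2 + √(-¾ + 2*√37)/6)*(-1/89819) = -2/89819 - √(-¾ + 2*√37)/538914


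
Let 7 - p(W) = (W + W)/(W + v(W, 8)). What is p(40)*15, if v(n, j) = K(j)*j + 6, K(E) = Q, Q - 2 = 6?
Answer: 1035/11 ≈ 94.091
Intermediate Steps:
Q = 8 (Q = 2 + 6 = 8)
K(E) = 8
v(n, j) = 6 + 8*j (v(n, j) = 8*j + 6 = 6 + 8*j)
p(W) = 7 - 2*W/(70 + W) (p(W) = 7 - (W + W)/(W + (6 + 8*8)) = 7 - 2*W/(W + (6 + 64)) = 7 - 2*W/(W + 70) = 7 - 2*W/(70 + W))
p(40)*15 = (5*(98 + 40)/(70 + 40))*15 = (5*138/110)*15 = (5*(1/110)*138)*15 = (69/11)*15 = 1035/11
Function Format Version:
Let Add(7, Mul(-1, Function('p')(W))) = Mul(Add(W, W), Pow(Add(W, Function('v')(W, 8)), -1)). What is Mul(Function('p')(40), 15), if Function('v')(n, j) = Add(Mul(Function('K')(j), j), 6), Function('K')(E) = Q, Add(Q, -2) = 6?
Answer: Rational(1035, 11) ≈ 94.091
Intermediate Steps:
Q = 8 (Q = Add(2, 6) = 8)
Function('K')(E) = 8
Function('v')(n, j) = Add(6, Mul(8, j)) (Function('v')(n, j) = Add(Mul(8, j), 6) = Add(6, Mul(8, j)))
Function('p')(W) = Add(7, Mul(-2, W, Pow(Add(70, W), -1))) (Function('p')(W) = Add(7, Mul(-1, Mul(Add(W, W), Pow(Add(W, Add(6, Mul(8, 8))), -1)))) = Add(7, Mul(-1, Mul(Mul(2, W), Pow(Add(W, Add(6, 64)), -1)))) = Add(7, Mul(-1, Mul(Mul(2, W), Pow(Add(W, 70), -1)))) = Add(7, Mul(-1, Mul(Mul(2, W), Pow(Add(70, W), -1)))) = Add(7, Mul(-1, Mul(2, W, Pow(Add(70, W), -1)))) = Add(7, Mul(-2, W, Pow(Add(70, W), -1))))
Mul(Function('p')(40), 15) = Mul(Mul(5, Pow(Add(70, 40), -1), Add(98, 40)), 15) = Mul(Mul(5, Pow(110, -1), 138), 15) = Mul(Mul(5, Rational(1, 110), 138), 15) = Mul(Rational(69, 11), 15) = Rational(1035, 11)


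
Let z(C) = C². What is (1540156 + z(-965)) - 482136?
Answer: 1989245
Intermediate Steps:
(1540156 + z(-965)) - 482136 = (1540156 + (-965)²) - 482136 = (1540156 + 931225) - 482136 = 2471381 - 482136 = 1989245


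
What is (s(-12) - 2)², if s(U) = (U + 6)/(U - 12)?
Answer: 49/16 ≈ 3.0625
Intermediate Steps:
s(U) = (6 + U)/(-12 + U)
(s(-12) - 2)² = ((6 - 12)/(-12 - 12) - 2)² = (-6/(-24) - 2)² = (-1/24*(-6) - 2)² = (¼ - 2)² = (-7/4)² = 49/16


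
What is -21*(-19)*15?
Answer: 5985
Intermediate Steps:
-21*(-19)*15 = 399*15 = 5985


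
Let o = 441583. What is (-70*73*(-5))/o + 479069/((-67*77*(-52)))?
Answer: 218402973627/118462588244 ≈ 1.8436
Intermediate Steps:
(-70*73*(-5))/o + 479069/((-67*77*(-52))) = (-70*73*(-5))/441583 + 479069/((-67*77*(-52))) = -5110*(-5)*(1/441583) + 479069/((-5159*(-52))) = 25550*(1/441583) + 479069/268268 = 25550/441583 + 479069*(1/268268) = 25550/441583 + 479069/268268 = 218402973627/118462588244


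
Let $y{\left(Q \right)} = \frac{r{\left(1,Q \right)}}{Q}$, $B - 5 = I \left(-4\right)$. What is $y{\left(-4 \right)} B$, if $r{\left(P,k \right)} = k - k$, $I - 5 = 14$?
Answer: $0$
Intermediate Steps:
$I = 19$ ($I = 5 + 14 = 19$)
$r{\left(P,k \right)} = 0$
$B = -71$ ($B = 5 + 19 \left(-4\right) = 5 - 76 = -71$)
$y{\left(Q \right)} = 0$ ($y{\left(Q \right)} = \frac{0}{Q} = 0$)
$y{\left(-4 \right)} B = 0 \left(-71\right) = 0$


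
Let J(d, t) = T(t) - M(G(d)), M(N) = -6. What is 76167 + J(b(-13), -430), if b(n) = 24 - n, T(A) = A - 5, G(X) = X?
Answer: 75738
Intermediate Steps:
T(A) = -5 + A
J(d, t) = 1 + t (J(d, t) = (-5 + t) - 1*(-6) = (-5 + t) + 6 = 1 + t)
76167 + J(b(-13), -430) = 76167 + (1 - 430) = 76167 - 429 = 75738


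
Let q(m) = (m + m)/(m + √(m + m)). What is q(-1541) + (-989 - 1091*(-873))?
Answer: 1468096604/1543 + 2*I*√3082/1543 ≈ 9.5146e+5 + 0.071958*I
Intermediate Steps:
q(m) = 2*m/(m + √2*√m) (q(m) = (2*m)/(m + √(2*m)) = (2*m)/(m + √2*√m) = 2*m/(m + √2*√m))
q(-1541) + (-989 - 1091*(-873)) = 2*(-1541)/(-1541 + √2*√(-1541)) + (-989 - 1091*(-873)) = 2*(-1541)/(-1541 + √2*(I*√1541)) + (-989 + 952443) = 2*(-1541)/(-1541 + I*√3082) + 951454 = -3082/(-1541 + I*√3082) + 951454 = 951454 - 3082/(-1541 + I*√3082)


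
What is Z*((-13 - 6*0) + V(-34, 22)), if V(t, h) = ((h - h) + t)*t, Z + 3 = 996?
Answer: 1134999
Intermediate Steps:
Z = 993 (Z = -3 + 996 = 993)
V(t, h) = t**2 (V(t, h) = (0 + t)*t = t*t = t**2)
Z*((-13 - 6*0) + V(-34, 22)) = 993*((-13 - 6*0) + (-34)**2) = 993*((-13 + 0) + 1156) = 993*(-13 + 1156) = 993*1143 = 1134999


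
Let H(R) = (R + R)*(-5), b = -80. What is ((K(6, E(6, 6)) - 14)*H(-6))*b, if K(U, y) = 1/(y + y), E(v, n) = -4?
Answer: 67800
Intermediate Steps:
K(U, y) = 1/(2*y)
H(R) = -10*R (H(R) = (2*R)*(-5) = -10*R)
((K(6, E(6, 6)) - 14)*H(-6))*b = (((½)/(-4) - 14)*(-10*(-6)))*(-80) = (((½)*(-¼) - 14)*60)*(-80) = ((-⅛ - 14)*60)*(-80) = -113/8*60*(-80) = -1695/2*(-80) = 67800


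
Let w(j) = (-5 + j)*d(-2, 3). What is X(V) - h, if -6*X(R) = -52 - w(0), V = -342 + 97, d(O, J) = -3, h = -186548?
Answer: 1119355/6 ≈ 1.8656e+5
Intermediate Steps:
w(j) = 15 - 3*j (w(j) = (-5 + j)*(-3) = 15 - 3*j)
V = -245
X(R) = 67/6 (X(R) = -(-52 - (15 - 3*0))/6 = -(-52 - (15 + 0))/6 = -(-52 - 1*15)/6 = -(-52 - 15)/6 = -⅙*(-67) = 67/6)
X(V) - h = 67/6 - 1*(-186548) = 67/6 + 186548 = 1119355/6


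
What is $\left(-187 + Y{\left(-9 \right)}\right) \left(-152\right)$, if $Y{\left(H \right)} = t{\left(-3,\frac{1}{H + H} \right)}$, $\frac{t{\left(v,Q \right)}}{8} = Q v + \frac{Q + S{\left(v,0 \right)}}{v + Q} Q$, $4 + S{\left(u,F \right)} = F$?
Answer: $\frac{14013944}{495} \approx 28311.0$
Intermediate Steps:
$S{\left(u,F \right)} = -4 + F$
$t{\left(v,Q \right)} = 8 Q v + \frac{8 Q \left(-4 + Q\right)}{Q + v}$ ($t{\left(v,Q \right)} = 8 \left(Q v + \frac{Q + \left(-4 + 0\right)}{v + Q} Q\right) = 8 \left(Q v + \frac{Q - 4}{Q + v} Q\right) = 8 \left(Q v + \frac{-4 + Q}{Q + v} Q\right) = 8 \left(Q v + \frac{Q \left(-4 + Q\right)}{Q + v}\right) = 8 Q v + \frac{8 Q \left(-4 + Q\right)}{Q + v}$)
$Y{\left(H \right)} = \frac{4 \left(5 - \frac{1}{H}\right)}{H \left(-3 + \frac{1}{2 H}\right)}$ ($Y{\left(H \right)} = \frac{8 \left(-4 + \frac{1}{H + H} + \left(-3\right)^{2} + \frac{1}{H + H} \left(-3\right)\right)}{\left(H + H\right) \left(\frac{1}{H + H} - 3\right)} = \frac{8 \left(-4 + \frac{1}{2 H} + 9 + \frac{1}{2 H} \left(-3\right)\right)}{2 H \left(\frac{1}{2 H} - 3\right)} = \frac{8 \frac{1}{2 H} \left(-4 + \frac{1}{2 H} + 9 + \frac{1}{2 H} \left(-3\right)\right)}{\frac{1}{2 H} - 3} = \frac{8 \frac{1}{2 H} \left(-4 + \frac{1}{2 H} + 9 - \frac{3}{2 H}\right)}{-3 + \frac{1}{2 H}} = \frac{8 \frac{1}{2 H} \left(5 - \frac{1}{H}\right)}{-3 + \frac{1}{2 H}} = \frac{4 \left(5 - \frac{1}{H}\right)}{H \left(-3 + \frac{1}{2 H}\right)}$)
$\left(-187 + Y{\left(-9 \right)}\right) \left(-152\right) = \left(-187 + \frac{8 \left(1 - -45\right)}{\left(-9\right) \left(-1 + 6 \left(-9\right)\right)}\right) \left(-152\right) = \left(-187 + 8 \left(- \frac{1}{9}\right) \frac{1}{-1 - 54} \left(1 + 45\right)\right) \left(-152\right) = \left(-187 + 8 \left(- \frac{1}{9}\right) \frac{1}{-55} \cdot 46\right) \left(-152\right) = \left(-187 + 8 \left(- \frac{1}{9}\right) \left(- \frac{1}{55}\right) 46\right) \left(-152\right) = \left(-187 + \frac{368}{495}\right) \left(-152\right) = \left(- \frac{92197}{495}\right) \left(-152\right) = \frac{14013944}{495}$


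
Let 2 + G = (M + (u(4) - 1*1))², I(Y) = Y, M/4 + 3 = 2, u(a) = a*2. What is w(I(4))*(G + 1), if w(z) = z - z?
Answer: 0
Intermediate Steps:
u(a) = 2*a
M = -4 (M = -12 + 4*2 = -12 + 8 = -4)
w(z) = 0
G = 7 (G = -2 + (-4 + (2*4 - 1*1))² = -2 + (-4 + (8 - 1))² = -2 + (-4 + 7)² = -2 + 3² = -2 + 9 = 7)
w(I(4))*(G + 1) = 0*(7 + 1) = 0*8 = 0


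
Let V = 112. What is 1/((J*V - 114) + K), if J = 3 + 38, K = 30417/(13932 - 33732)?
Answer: 6600/29544661 ≈ 0.00022339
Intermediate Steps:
K = -10139/6600 (K = 30417/(-19800) = 30417*(-1/19800) = -10139/6600 ≈ -1.5362)
J = 41
1/((J*V - 114) + K) = 1/((41*112 - 114) - 10139/6600) = 1/((4592 - 114) - 10139/6600) = 1/(4478 - 10139/6600) = 1/(29544661/6600) = 6600/29544661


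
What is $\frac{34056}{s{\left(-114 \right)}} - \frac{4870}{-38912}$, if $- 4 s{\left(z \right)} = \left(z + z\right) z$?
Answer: $- \frac{1891143}{369664} \approx -5.1158$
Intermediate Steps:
$s{\left(z \right)} = - \frac{z^{2}}{2}$ ($s{\left(z \right)} = - \frac{\left(z + z\right) z}{4} = - \frac{2 z z}{4} = - \frac{2 z^{2}}{4} = - \frac{z^{2}}{2}$)
$\frac{34056}{s{\left(-114 \right)}} - \frac{4870}{-38912} = \frac{34056}{\left(- \frac{1}{2}\right) \left(-114\right)^{2}} - \frac{4870}{-38912} = \frac{34056}{\left(- \frac{1}{2}\right) 12996} - - \frac{2435}{19456} = \frac{34056}{-6498} + \frac{2435}{19456} = 34056 \left(- \frac{1}{6498}\right) + \frac{2435}{19456} = - \frac{1892}{361} + \frac{2435}{19456} = - \frac{1891143}{369664}$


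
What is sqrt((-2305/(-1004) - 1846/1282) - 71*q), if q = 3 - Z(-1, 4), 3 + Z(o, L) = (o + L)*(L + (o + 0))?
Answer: sqrt(22143419480995)/321782 ≈ 14.624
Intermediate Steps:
Z(o, L) = -3 + (L + o)**2 (Z(o, L) = -3 + (o + L)*(L + (o + 0)) = -3 + (L + o)*(L + o) = -3 + (L + o)**2)
q = -3 (q = 3 - (-3 + (4 - 1)**2) = 3 - (-3 + 3**2) = 3 - (-3 + 9) = 3 - 1*6 = 3 - 6 = -3)
sqrt((-2305/(-1004) - 1846/1282) - 71*q) = sqrt((-2305/(-1004) - 1846/1282) - 71*(-3)) = sqrt((-2305*(-1/1004) - 1846*1/1282) + 213) = sqrt((2305/1004 - 923/641) + 213) = sqrt(550813/643564 + 213) = sqrt(137629945/643564) = sqrt(22143419480995)/321782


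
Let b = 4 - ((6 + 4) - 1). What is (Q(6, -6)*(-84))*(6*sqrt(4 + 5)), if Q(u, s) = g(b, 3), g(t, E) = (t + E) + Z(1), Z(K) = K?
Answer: 1512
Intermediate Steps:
b = -5 (b = 4 - (10 - 1) = 4 - 1*9 = 4 - 9 = -5)
g(t, E) = 1 + E + t (g(t, E) = (t + E) + 1 = (E + t) + 1 = 1 + E + t)
Q(u, s) = -1 (Q(u, s) = 1 + 3 - 5 = -1)
(Q(6, -6)*(-84))*(6*sqrt(4 + 5)) = (-1*(-84))*(6*sqrt(4 + 5)) = 84*(6*sqrt(9)) = 84*(6*3) = 84*18 = 1512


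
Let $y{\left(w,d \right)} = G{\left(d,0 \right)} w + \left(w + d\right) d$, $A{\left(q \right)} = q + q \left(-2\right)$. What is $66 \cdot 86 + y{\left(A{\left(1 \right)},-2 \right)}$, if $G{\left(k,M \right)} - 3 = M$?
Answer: $5679$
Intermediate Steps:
$A{\left(q \right)} = - q$ ($A{\left(q \right)} = q - 2 q = - q$)
$G{\left(k,M \right)} = 3 + M$
$y{\left(w,d \right)} = 3 w + d \left(d + w\right)$ ($y{\left(w,d \right)} = \left(3 + 0\right) w + \left(w + d\right) d = 3 w + \left(d + w\right) d = 3 w + d \left(d + w\right)$)
$66 \cdot 86 + y{\left(A{\left(1 \right)},-2 \right)} = 66 \cdot 86 + \left(\left(-2\right)^{2} + 3 \left(\left(-1\right) 1\right) - 2 \left(\left(-1\right) 1\right)\right) = 5676 + \left(4 + 3 \left(-1\right) - -2\right) = 5676 + \left(4 - 3 + 2\right) = 5676 + 3 = 5679$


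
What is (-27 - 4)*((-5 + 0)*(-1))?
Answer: -155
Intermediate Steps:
(-27 - 4)*((-5 + 0)*(-1)) = -(-155)*(-1) = -31*5 = -155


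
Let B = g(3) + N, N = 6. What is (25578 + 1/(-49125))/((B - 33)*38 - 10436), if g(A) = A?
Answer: -1256519249/557470500 ≈ -2.2540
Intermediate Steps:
B = 9 (B = 3 + 6 = 9)
(25578 + 1/(-49125))/((B - 33)*38 - 10436) = (25578 + 1/(-49125))/((9 - 33)*38 - 10436) = (25578 - 1/49125)/(-24*38 - 10436) = 1256519249/(49125*(-912 - 10436)) = (1256519249/49125)/(-11348) = (1256519249/49125)*(-1/11348) = -1256519249/557470500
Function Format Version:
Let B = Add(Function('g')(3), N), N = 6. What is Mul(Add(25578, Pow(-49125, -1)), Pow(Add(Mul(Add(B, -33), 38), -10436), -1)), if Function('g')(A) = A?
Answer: Rational(-1256519249, 557470500) ≈ -2.2540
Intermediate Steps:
B = 9 (B = Add(3, 6) = 9)
Mul(Add(25578, Pow(-49125, -1)), Pow(Add(Mul(Add(B, -33), 38), -10436), -1)) = Mul(Add(25578, Pow(-49125, -1)), Pow(Add(Mul(Add(9, -33), 38), -10436), -1)) = Mul(Add(25578, Rational(-1, 49125)), Pow(Add(Mul(-24, 38), -10436), -1)) = Mul(Rational(1256519249, 49125), Pow(Add(-912, -10436), -1)) = Mul(Rational(1256519249, 49125), Pow(-11348, -1)) = Mul(Rational(1256519249, 49125), Rational(-1, 11348)) = Rational(-1256519249, 557470500)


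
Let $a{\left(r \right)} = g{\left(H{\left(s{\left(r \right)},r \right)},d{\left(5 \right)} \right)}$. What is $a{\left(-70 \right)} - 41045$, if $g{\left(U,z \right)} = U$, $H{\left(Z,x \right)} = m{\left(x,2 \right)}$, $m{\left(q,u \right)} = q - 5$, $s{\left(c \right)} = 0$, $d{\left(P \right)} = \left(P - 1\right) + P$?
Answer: $-41120$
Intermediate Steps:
$d{\left(P \right)} = -1 + 2 P$ ($d{\left(P \right)} = \left(-1 + P\right) + P = -1 + 2 P$)
$m{\left(q,u \right)} = -5 + q$
$H{\left(Z,x \right)} = -5 + x$
$a{\left(r \right)} = -5 + r$
$a{\left(-70 \right)} - 41045 = \left(-5 - 70\right) - 41045 = -75 - 41045 = -41120$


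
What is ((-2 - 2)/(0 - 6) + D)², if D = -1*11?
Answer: 961/9 ≈ 106.78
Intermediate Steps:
D = -11
((-2 - 2)/(0 - 6) + D)² = ((-2 - 2)/(0 - 6) - 11)² = (-4/(-6) - 11)² = (-4*(-⅙) - 11)² = (⅔ - 11)² = (-31/3)² = 961/9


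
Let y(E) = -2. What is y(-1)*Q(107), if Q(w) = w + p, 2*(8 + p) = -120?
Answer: -78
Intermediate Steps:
p = -68 (p = -8 + (½)*(-120) = -8 - 60 = -68)
Q(w) = -68 + w (Q(w) = w - 68 = -68 + w)
y(-1)*Q(107) = -2*(-68 + 107) = -2*39 = -78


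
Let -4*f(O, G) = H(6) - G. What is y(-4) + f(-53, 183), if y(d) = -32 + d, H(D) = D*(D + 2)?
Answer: -9/4 ≈ -2.2500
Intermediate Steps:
H(D) = D*(2 + D)
f(O, G) = -12 + G/4 (f(O, G) = -(6*(2 + 6) - G)/4 = -(6*8 - G)/4 = -(48 - G)/4 = -12 + G/4)
y(-4) + f(-53, 183) = (-32 - 4) + (-12 + (1/4)*183) = -36 + (-12 + 183/4) = -36 + 135/4 = -9/4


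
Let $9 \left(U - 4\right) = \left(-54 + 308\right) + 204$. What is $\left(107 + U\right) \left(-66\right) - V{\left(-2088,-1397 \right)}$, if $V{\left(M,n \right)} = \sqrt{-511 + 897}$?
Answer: $- \frac{32054}{3} - \sqrt{386} \approx -10704.0$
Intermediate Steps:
$U = \frac{494}{9}$ ($U = 4 + \frac{\left(-54 + 308\right) + 204}{9} = 4 + \frac{254 + 204}{9} = 4 + \frac{1}{9} \cdot 458 = 4 + \frac{458}{9} = \frac{494}{9} \approx 54.889$)
$V{\left(M,n \right)} = \sqrt{386}$
$\left(107 + U\right) \left(-66\right) - V{\left(-2088,-1397 \right)} = \left(107 + \frac{494}{9}\right) \left(-66\right) - \sqrt{386} = \frac{1457}{9} \left(-66\right) - \sqrt{386} = - \frac{32054}{3} - \sqrt{386}$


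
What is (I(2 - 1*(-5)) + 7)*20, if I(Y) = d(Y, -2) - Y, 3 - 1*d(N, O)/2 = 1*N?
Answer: -160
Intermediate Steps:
d(N, O) = 6 - 2*N
I(Y) = 6 - 3*Y (I(Y) = (6 - 2*Y) - Y = 6 - 3*Y)
(I(2 - 1*(-5)) + 7)*20 = ((6 - 3*(2 - 1*(-5))) + 7)*20 = ((6 - 3*(2 + 5)) + 7)*20 = ((6 - 3*7) + 7)*20 = ((6 - 21) + 7)*20 = (-15 + 7)*20 = -8*20 = -160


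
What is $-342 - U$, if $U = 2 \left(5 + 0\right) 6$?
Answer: $-402$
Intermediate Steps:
$U = 60$ ($U = 2 \cdot 5 \cdot 6 = 2 \cdot 30 = 60$)
$-342 - U = -342 - 60 = -402$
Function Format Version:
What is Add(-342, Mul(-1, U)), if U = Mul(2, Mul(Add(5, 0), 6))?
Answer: -402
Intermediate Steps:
U = 60 (U = Mul(2, Mul(5, 6)) = Mul(2, 30) = 60)
Add(-342, Mul(-1, U)) = Add(-342, Mul(-1, 60)) = Add(-342, -60) = -402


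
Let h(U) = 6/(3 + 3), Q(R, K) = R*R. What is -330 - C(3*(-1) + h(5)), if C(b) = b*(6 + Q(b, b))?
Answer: -310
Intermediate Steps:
Q(R, K) = R²
h(U) = 1 (h(U) = 6/6 = 6*(⅙) = 1)
C(b) = b*(6 + b²)
-330 - C(3*(-1) + h(5)) = -330 - (3*(-1) + 1)*(6 + (3*(-1) + 1)²) = -330 - (-3 + 1)*(6 + (-3 + 1)²) = -330 - (-2)*(6 + (-2)²) = -330 - (-2)*(6 + 4) = -330 - (-2)*10 = -330 - 1*(-20) = -330 + 20 = -310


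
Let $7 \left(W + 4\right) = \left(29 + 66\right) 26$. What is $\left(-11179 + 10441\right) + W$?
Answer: $- \frac{2724}{7} \approx -389.14$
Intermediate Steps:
$W = \frac{2442}{7}$ ($W = -4 + \frac{\left(29 + 66\right) 26}{7} = -4 + \frac{95 \cdot 26}{7} = -4 + \frac{1}{7} \cdot 2470 = -4 + \frac{2470}{7} = \frac{2442}{7} \approx 348.86$)
$\left(-11179 + 10441\right) + W = \left(-11179 + 10441\right) + \frac{2442}{7} = -738 + \frac{2442}{7} = - \frac{2724}{7}$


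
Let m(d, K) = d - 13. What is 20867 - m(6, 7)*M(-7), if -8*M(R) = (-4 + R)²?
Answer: 166089/8 ≈ 20761.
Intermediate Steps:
m(d, K) = -13 + d
M(R) = -(-4 + R)²/8
20867 - m(6, 7)*M(-7) = 20867 - (-13 + 6)*(-(-4 - 7)²/8) = 20867 - (-7)*(-⅛*(-11)²) = 20867 - (-7)*(-⅛*121) = 20867 - (-7)*(-121)/8 = 20867 - 1*847/8 = 20867 - 847/8 = 166089/8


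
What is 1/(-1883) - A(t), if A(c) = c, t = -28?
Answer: 52723/1883 ≈ 27.999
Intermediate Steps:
1/(-1883) - A(t) = 1/(-1883) - 1*(-28) = -1/1883 + 28 = 52723/1883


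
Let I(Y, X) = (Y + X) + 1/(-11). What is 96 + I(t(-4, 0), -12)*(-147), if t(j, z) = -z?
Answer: 20607/11 ≈ 1873.4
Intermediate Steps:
I(Y, X) = -1/11 + X + Y (I(Y, X) = (X + Y) - 1/11 = -1/11 + X + Y)
96 + I(t(-4, 0), -12)*(-147) = 96 + (-1/11 - 12 - 1*0)*(-147) = 96 + (-1/11 - 12 + 0)*(-147) = 96 - 133/11*(-147) = 96 + 19551/11 = 20607/11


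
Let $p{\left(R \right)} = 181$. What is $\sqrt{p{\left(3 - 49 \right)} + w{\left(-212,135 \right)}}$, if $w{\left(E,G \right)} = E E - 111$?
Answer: $\sqrt{45014} \approx 212.17$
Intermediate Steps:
$w{\left(E,G \right)} = -111 + E^{2}$ ($w{\left(E,G \right)} = E^{2} - 111 = -111 + E^{2}$)
$\sqrt{p{\left(3 - 49 \right)} + w{\left(-212,135 \right)}} = \sqrt{181 - \left(111 - \left(-212\right)^{2}\right)} = \sqrt{181 + \left(-111 + 44944\right)} = \sqrt{181 + 44833} = \sqrt{45014}$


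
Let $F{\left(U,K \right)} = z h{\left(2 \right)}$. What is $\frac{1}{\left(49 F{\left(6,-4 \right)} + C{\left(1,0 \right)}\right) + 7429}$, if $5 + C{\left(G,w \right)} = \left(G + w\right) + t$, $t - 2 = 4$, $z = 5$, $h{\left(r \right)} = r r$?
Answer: $\frac{1}{8411} \approx 0.00011889$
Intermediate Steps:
$h{\left(r \right)} = r^{2}$
$t = 6$ ($t = 2 + 4 = 6$)
$F{\left(U,K \right)} = 20$ ($F{\left(U,K \right)} = 5 \cdot 2^{2} = 5 \cdot 4 = 20$)
$C{\left(G,w \right)} = 1 + G + w$ ($C{\left(G,w \right)} = -5 + \left(\left(G + w\right) + 6\right) = -5 + \left(6 + G + w\right) = 1 + G + w$)
$\frac{1}{\left(49 F{\left(6,-4 \right)} + C{\left(1,0 \right)}\right) + 7429} = \frac{1}{\left(49 \cdot 20 + \left(1 + 1 + 0\right)\right) + 7429} = \frac{1}{\left(980 + 2\right) + 7429} = \frac{1}{982 + 7429} = \frac{1}{8411}$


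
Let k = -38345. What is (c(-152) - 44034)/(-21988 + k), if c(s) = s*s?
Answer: 230/663 ≈ 0.34691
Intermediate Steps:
c(s) = s²
(c(-152) - 44034)/(-21988 + k) = ((-152)² - 44034)/(-21988 - 38345) = (23104 - 44034)/(-60333) = -20930*(-1/60333) = 230/663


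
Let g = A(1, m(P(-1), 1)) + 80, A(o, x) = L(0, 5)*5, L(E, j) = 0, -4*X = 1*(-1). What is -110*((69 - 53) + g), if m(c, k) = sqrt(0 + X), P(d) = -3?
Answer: -10560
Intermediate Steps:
X = 1/4 (X = -(-1)/4 = -1/4*(-1) = 1/4 ≈ 0.25000)
m(c, k) = 1/2 (m(c, k) = sqrt(0 + 1/4) = sqrt(1/4) = 1/2)
A(o, x) = 0 (A(o, x) = 0*5 = 0)
g = 80 (g = 0 + 80 = 80)
-110*((69 - 53) + g) = -110*((69 - 53) + 80) = -110*(16 + 80) = -110*96 = -10560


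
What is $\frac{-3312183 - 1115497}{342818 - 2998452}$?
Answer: $\frac{2213840}{1327817} \approx 1.6673$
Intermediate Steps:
$\frac{-3312183 - 1115497}{342818 - 2998452} = - \frac{4427680}{-2655634} = \left(-4427680\right) \left(- \frac{1}{2655634}\right) = \frac{2213840}{1327817}$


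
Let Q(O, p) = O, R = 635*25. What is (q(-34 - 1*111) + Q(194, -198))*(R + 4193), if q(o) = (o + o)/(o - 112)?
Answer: 1006370064/257 ≈ 3.9158e+6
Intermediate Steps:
R = 15875
q(o) = 2*o/(-112 + o) (q(o) = (2*o)/(-112 + o) = 2*o/(-112 + o))
(q(-34 - 1*111) + Q(194, -198))*(R + 4193) = (2*(-34 - 1*111)/(-112 + (-34 - 1*111)) + 194)*(15875 + 4193) = (2*(-34 - 111)/(-112 + (-34 - 111)) + 194)*20068 = (2*(-145)/(-112 - 145) + 194)*20068 = (2*(-145)/(-257) + 194)*20068 = (2*(-145)*(-1/257) + 194)*20068 = (290/257 + 194)*20068 = (50148/257)*20068 = 1006370064/257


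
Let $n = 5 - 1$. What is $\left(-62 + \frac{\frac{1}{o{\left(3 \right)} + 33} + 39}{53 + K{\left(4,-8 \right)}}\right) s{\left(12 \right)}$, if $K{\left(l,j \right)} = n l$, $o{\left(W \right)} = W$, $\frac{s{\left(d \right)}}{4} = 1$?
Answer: $- \frac{152603}{621} \approx -245.74$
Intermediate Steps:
$s{\left(d \right)} = 4$ ($s{\left(d \right)} = 4 \cdot 1 = 4$)
$n = 4$
$K{\left(l,j \right)} = 4 l$
$\left(-62 + \frac{\frac{1}{o{\left(3 \right)} + 33} + 39}{53 + K{\left(4,-8 \right)}}\right) s{\left(12 \right)} = \left(-62 + \frac{\frac{1}{3 + 33} + 39}{53 + 4 \cdot 4}\right) 4 = \left(-62 + \frac{\frac{1}{36} + 39}{53 + 16}\right) 4 = \left(-62 + \frac{\frac{1}{36} + 39}{69}\right) 4 = \left(-62 + \frac{1405}{36} \cdot \frac{1}{69}\right) 4 = \left(-62 + \frac{1405}{2484}\right) 4 = \left(- \frac{152603}{2484}\right) 4 = - \frac{152603}{621}$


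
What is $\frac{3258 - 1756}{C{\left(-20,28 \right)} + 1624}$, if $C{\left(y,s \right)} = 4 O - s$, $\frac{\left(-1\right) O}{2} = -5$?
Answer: $\frac{751}{818} \approx 0.91809$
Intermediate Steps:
$O = 10$ ($O = \left(-2\right) \left(-5\right) = 10$)
$C{\left(y,s \right)} = 40 - s$ ($C{\left(y,s \right)} = 4 \cdot 10 - s = 40 - s$)
$\frac{3258 - 1756}{C{\left(-20,28 \right)} + 1624} = \frac{3258 - 1756}{\left(40 - 28\right) + 1624} = \frac{1502}{\left(40 - 28\right) + 1624} = \frac{1502}{12 + 1624} = \frac{1502}{1636} = 1502 \cdot \frac{1}{1636} = \frac{751}{818}$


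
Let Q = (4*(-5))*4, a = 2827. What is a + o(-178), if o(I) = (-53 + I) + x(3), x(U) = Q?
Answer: 2516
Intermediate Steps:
Q = -80 (Q = -20*4 = -80)
x(U) = -80
o(I) = -133 + I (o(I) = (-53 + I) - 80 = -133 + I)
a + o(-178) = 2827 + (-133 - 178) = 2827 - 311 = 2516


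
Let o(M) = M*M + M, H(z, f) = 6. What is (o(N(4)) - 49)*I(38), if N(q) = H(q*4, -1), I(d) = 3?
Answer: -21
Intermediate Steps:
N(q) = 6
o(M) = M + M² (o(M) = M² + M = M + M²)
(o(N(4)) - 49)*I(38) = (6*(1 + 6) - 49)*3 = (6*7 - 49)*3 = (42 - 49)*3 = -7*3 = -21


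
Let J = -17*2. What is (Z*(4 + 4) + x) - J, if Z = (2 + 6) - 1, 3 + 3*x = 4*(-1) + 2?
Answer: 265/3 ≈ 88.333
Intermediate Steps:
x = -5/3 (x = -1 + (4*(-1) + 2)/3 = -1 + (-4 + 2)/3 = -1 + (⅓)*(-2) = -1 - ⅔ = -5/3 ≈ -1.6667)
Z = 7 (Z = 8 - 1 = 7)
J = -34
(Z*(4 + 4) + x) - J = (7*(4 + 4) - 5/3) - 1*(-34) = (7*8 - 5/3) + 34 = (56 - 5/3) + 34 = 163/3 + 34 = 265/3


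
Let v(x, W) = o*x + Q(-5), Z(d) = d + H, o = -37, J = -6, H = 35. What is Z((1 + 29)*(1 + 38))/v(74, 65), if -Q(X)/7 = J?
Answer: -1205/2696 ≈ -0.44696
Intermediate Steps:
Q(X) = 42 (Q(X) = -7*(-6) = 42)
Z(d) = 35 + d (Z(d) = d + 35 = 35 + d)
v(x, W) = 42 - 37*x (v(x, W) = -37*x + 42 = 42 - 37*x)
Z((1 + 29)*(1 + 38))/v(74, 65) = (35 + (1 + 29)*(1 + 38))/(42 - 37*74) = (35 + 30*39)/(42 - 2738) = (35 + 1170)/(-2696) = 1205*(-1/2696) = -1205/2696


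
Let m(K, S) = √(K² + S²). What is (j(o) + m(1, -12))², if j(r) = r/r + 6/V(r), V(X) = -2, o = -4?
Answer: (-2 + √145)² ≈ 100.83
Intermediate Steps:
j(r) = -2 (j(r) = r/r + 6/(-2) = 1 + 6*(-½) = 1 - 3 = -2)
(j(o) + m(1, -12))² = (-2 + √(1² + (-12)²))² = (-2 + √(1 + 144))² = (-2 + √145)²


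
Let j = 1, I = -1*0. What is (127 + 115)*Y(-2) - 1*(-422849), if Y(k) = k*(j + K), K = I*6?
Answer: 422365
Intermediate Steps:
I = 0
K = 0 (K = 0*6 = 0)
Y(k) = k (Y(k) = k*(1 + 0) = k*1 = k)
(127 + 115)*Y(-2) - 1*(-422849) = (127 + 115)*(-2) - 1*(-422849) = 242*(-2) + 422849 = -484 + 422849 = 422365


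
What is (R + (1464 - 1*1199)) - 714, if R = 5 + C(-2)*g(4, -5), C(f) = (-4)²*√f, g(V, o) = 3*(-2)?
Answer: -444 - 96*I*√2 ≈ -444.0 - 135.76*I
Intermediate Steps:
g(V, o) = -6
C(f) = 16*√f
R = 5 - 96*I*√2 (R = 5 + (16*√(-2))*(-6) = 5 + (16*(I*√2))*(-6) = 5 + (16*I*√2)*(-6) = 5 - 96*I*√2 ≈ 5.0 - 135.76*I)
(R + (1464 - 1*1199)) - 714 = ((5 - 96*I*√2) + (1464 - 1*1199)) - 714 = ((5 - 96*I*√2) + (1464 - 1199)) - 714 = ((5 - 96*I*√2) + 265) - 714 = (270 - 96*I*√2) - 714 = -444 - 96*I*√2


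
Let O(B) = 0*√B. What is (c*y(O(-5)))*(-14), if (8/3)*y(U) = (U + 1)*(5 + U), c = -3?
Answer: 315/4 ≈ 78.750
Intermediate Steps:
O(B) = 0
y(U) = 3*(1 + U)*(5 + U)/8 (y(U) = 3*((U + 1)*(5 + U))/8 = 3*((1 + U)*(5 + U))/8 = 3*(1 + U)*(5 + U)/8)
(c*y(O(-5)))*(-14) = -3*(15/8 + (3/8)*0² + (9/4)*0)*(-14) = -3*(15/8 + (3/8)*0 + 0)*(-14) = -3*(15/8 + 0 + 0)*(-14) = -3*15/8*(-14) = -45/8*(-14) = 315/4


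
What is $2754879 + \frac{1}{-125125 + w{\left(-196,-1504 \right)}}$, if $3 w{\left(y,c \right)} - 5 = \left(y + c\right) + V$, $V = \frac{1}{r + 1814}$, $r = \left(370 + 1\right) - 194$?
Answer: $\frac{2068215406278378}{750746369} \approx 2.7549 \cdot 10^{6}$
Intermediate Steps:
$r = 177$ ($r = 371 - 194 = 177$)
$V = \frac{1}{1991}$ ($V = \frac{1}{177 + 1814} = \frac{1}{1991} \approx 0.00050226$)
$w{\left(y,c \right)} = \frac{9956}{5973} + \frac{c}{3} + \frac{y}{3}$ ($w{\left(y,c \right)} = \frac{5}{3} + \frac{\left(y + c\right) + \frac{1}{1991}}{3} = \frac{5}{3} + \frac{\left(c + y\right) + \frac{1}{1991}}{3} = \frac{5}{3} + \frac{\frac{1}{1991} + c + y}{3} = \frac{5}{3} + \left(\frac{1}{5973} + \frac{c}{3} + \frac{y}{3}\right) = \frac{9956}{5973} + \frac{c}{3} + \frac{y}{3}$)
$2754879 + \frac{1}{-125125 + w{\left(-196,-1504 \right)}} = 2754879 + \frac{1}{-125125 + \left(\frac{9956}{5973} + \frac{1}{3} \left(-1504\right) + \frac{1}{3} \left(-196\right)\right)} = 2754879 + \frac{1}{-125125 - \frac{3374744}{5973}} = 2754879 + \frac{1}{- \frac{750746369}{5973}} = 2754879 - \frac{5973}{750746369} = \frac{2068215406278378}{750746369}$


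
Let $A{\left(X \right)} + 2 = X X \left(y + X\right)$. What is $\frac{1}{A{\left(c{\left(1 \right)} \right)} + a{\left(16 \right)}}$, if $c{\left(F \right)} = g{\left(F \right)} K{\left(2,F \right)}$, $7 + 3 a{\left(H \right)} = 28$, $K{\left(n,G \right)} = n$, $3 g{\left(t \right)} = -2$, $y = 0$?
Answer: $\frac{27}{71} \approx 0.38028$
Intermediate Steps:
$g{\left(t \right)} = - \frac{2}{3}$ ($g{\left(t \right)} = \frac{1}{3} \left(-2\right) = - \frac{2}{3}$)
$a{\left(H \right)} = 7$ ($a{\left(H \right)} = - \frac{7}{3} + \frac{1}{3} \cdot 28 = - \frac{7}{3} + \frac{28}{3} = 7$)
$c{\left(F \right)} = - \frac{4}{3}$ ($c{\left(F \right)} = \left(- \frac{2}{3}\right) 2 = - \frac{4}{3}$)
$A{\left(X \right)} = -2 + X^{3}$ ($A{\left(X \right)} = -2 + X X \left(0 + X\right) = -2 + X^{2} X = -2 + X^{3}$)
$\frac{1}{A{\left(c{\left(1 \right)} \right)} + a{\left(16 \right)}} = \frac{1}{\left(-2 + \left(- \frac{4}{3}\right)^{3}\right) + 7} = \frac{1}{\left(-2 - \frac{64}{27}\right) + 7} = \frac{1}{- \frac{118}{27} + 7} = \frac{1}{\frac{71}{27}} = \frac{27}{71}$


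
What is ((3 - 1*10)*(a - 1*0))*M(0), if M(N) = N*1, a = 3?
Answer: 0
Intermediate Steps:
M(N) = N
((3 - 1*10)*(a - 1*0))*M(0) = ((3 - 1*10)*(3 - 1*0))*0 = ((3 - 10)*(3 + 0))*0 = -7*3*0 = -21*0 = 0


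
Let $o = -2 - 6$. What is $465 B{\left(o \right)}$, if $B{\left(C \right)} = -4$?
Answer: $-1860$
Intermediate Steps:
$o = -8$
$465 B{\left(o \right)} = 465 \left(-4\right) = -1860$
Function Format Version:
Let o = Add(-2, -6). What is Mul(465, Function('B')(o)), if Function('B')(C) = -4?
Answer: -1860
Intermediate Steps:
o = -8
Mul(465, Function('B')(o)) = Mul(465, -4) = -1860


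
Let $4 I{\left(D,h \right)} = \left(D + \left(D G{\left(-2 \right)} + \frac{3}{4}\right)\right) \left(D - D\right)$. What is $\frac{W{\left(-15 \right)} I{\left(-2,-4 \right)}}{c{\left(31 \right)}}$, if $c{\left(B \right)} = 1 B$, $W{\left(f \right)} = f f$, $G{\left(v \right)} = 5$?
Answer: $0$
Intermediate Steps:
$W{\left(f \right)} = f^{2}$
$c{\left(B \right)} = B$
$I{\left(D,h \right)} = 0$ ($I{\left(D,h \right)} = \frac{\left(D + \left(D 5 + \frac{3}{4}\right)\right) \left(D - D\right)}{4} = \frac{\left(D + \left(5 D + 3 \cdot \frac{1}{4}\right)\right) 0}{4} = \frac{\left(D + \left(5 D + \frac{3}{4}\right)\right) 0}{4} = \frac{\left(D + \left(\frac{3}{4} + 5 D\right)\right) 0}{4} = \frac{\left(\frac{3}{4} + 6 D\right) 0}{4} = \frac{1}{4} \cdot 0 = 0$)
$\frac{W{\left(-15 \right)} I{\left(-2,-4 \right)}}{c{\left(31 \right)}} = \frac{\left(-15\right)^{2} \cdot 0}{31} = 225 \cdot 0 \cdot \frac{1}{31} = 0 \cdot \frac{1}{31} = 0$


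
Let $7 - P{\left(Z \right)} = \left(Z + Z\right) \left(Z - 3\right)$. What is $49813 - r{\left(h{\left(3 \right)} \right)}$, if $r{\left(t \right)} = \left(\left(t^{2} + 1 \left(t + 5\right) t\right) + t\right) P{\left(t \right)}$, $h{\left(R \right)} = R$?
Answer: $49561$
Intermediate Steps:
$P{\left(Z \right)} = 7 - 2 Z \left(-3 + Z\right)$ ($P{\left(Z \right)} = 7 - \left(Z + Z\right) \left(Z - 3\right) = 7 - 2 Z \left(-3 + Z\right)$)
$r{\left(t \right)} = \left(7 - 2 t^{2} + 6 t\right) \left(t + t^{2} + t \left(5 + t\right)\right)$ ($r{\left(t \right)} = \left(\left(t^{2} + 1 \left(t + 5\right) t\right) + t\right) \left(7 - 2 t^{2} + 6 t\right) = \left(\left(t^{2} + 1 \left(5 + t\right) t\right) + t\right) \left(7 - 2 t^{2} + 6 t\right) = \left(\left(t^{2} + \left(5 + t\right) t\right) + t\right) \left(7 - 2 t^{2} + 6 t\right) = \left(\left(t^{2} + t \left(5 + t\right)\right) + t\right) \left(7 - 2 t^{2} + 6 t\right) = \left(t + t^{2} + t \left(5 + t\right)\right) \left(7 - 2 t^{2} + 6 t\right) = \left(7 - 2 t^{2} + 6 t\right) \left(t + t^{2} + t \left(5 + t\right)\right)$)
$49813 - r{\left(h{\left(3 \right)} \right)} = 49813 - 2 \cdot 3 \left(21 - 2 \cdot 3^{3} + 25 \cdot 3\right) = 49813 - 2 \cdot 3 \left(21 - 54 + 75\right) = 49813 - 2 \cdot 3 \cdot 42 = 49813 - 252 = 49561$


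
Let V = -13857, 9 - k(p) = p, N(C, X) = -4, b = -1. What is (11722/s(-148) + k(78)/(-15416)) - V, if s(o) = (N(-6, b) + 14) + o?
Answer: 14649397913/1063704 ≈ 13772.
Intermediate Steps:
k(p) = 9 - p
s(o) = 10 + o (s(o) = (-4 + 14) + o = 10 + o)
(11722/s(-148) + k(78)/(-15416)) - V = (11722/(10 - 148) + (9 - 1*78)/(-15416)) - 1*(-13857) = (11722/(-138) + (9 - 78)*(-1/15416)) + 13857 = (11722*(-1/138) - 69*(-1/15416)) + 13857 = (-5861/69 + 69/15416) + 13857 = -90348415/1063704 + 13857 = 14649397913/1063704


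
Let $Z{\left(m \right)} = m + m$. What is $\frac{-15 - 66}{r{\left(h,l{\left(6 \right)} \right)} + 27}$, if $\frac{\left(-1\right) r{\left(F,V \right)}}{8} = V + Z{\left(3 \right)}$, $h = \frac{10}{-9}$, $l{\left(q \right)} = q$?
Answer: $\frac{27}{23} \approx 1.1739$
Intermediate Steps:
$Z{\left(m \right)} = 2 m$
$h = - \frac{10}{9}$ ($h = 10 \left(- \frac{1}{9}\right) = - \frac{10}{9} \approx -1.1111$)
$r{\left(F,V \right)} = -48 - 8 V$ ($r{\left(F,V \right)} = - 8 \left(V + 2 \cdot 3\right) = - 8 \left(V + 6\right) = - 8 \left(6 + V\right) = -48 - 8 V$)
$\frac{-15 - 66}{r{\left(h,l{\left(6 \right)} \right)} + 27} = \frac{-15 - 66}{\left(-48 - 48\right) + 27} = - \frac{81}{\left(-48 - 48\right) + 27} = - \frac{81}{-96 + 27} = - \frac{81}{-69} = \left(-81\right) \left(- \frac{1}{69}\right) = \frac{27}{23}$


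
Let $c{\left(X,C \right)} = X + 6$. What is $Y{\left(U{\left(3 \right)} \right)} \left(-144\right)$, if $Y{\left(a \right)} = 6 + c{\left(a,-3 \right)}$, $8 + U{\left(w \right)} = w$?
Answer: $-1008$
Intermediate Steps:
$c{\left(X,C \right)} = 6 + X$
$U{\left(w \right)} = -8 + w$
$Y{\left(a \right)} = 12 + a$ ($Y{\left(a \right)} = 6 + \left(6 + a\right) = 12 + a$)
$Y{\left(U{\left(3 \right)} \right)} \left(-144\right) = \left(12 + \left(-8 + 3\right)\right) \left(-144\right) = \left(12 - 5\right) \left(-144\right) = 7 \left(-144\right) = -1008$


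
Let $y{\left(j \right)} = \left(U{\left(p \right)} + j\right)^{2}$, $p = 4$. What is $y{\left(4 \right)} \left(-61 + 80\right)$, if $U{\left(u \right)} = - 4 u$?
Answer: $2736$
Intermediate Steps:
$y{\left(j \right)} = \left(-16 + j\right)^{2}$ ($y{\left(j \right)} = \left(\left(-4\right) 4 + j\right)^{2} = \left(-16 + j\right)^{2}$)
$y{\left(4 \right)} \left(-61 + 80\right) = \left(-16 + 4\right)^{2} \left(-61 + 80\right) = \left(-12\right)^{2} \cdot 19 = 144 \cdot 19 = 2736$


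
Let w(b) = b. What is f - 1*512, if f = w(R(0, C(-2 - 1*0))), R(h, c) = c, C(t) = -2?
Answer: -514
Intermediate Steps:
f = -2
f - 1*512 = -2 - 1*512 = -2 - 512 = -514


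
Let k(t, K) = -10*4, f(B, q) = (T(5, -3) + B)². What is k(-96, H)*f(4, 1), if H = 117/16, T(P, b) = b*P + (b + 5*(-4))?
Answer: -46240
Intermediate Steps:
T(P, b) = -20 + b + P*b (T(P, b) = P*b + (b - 20) = P*b + (-20 + b) = -20 + b + P*b)
H = 117/16 (H = 117*(1/16) = 117/16 ≈ 7.3125)
f(B, q) = (-38 + B)² (f(B, q) = ((-20 - 3 + 5*(-3)) + B)² = ((-20 - 3 - 15) + B)² = (-38 + B)²)
k(t, K) = -40
k(-96, H)*f(4, 1) = -40*(-38 + 4)² = -40*(-34)² = -40*1156 = -46240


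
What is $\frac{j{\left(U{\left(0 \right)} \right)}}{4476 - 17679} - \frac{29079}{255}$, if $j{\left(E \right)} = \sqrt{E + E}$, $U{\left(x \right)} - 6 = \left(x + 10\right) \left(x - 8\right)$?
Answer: $- \frac{9693}{85} - \frac{2 i \sqrt{37}}{13203} \approx -114.04 - 0.00092142 i$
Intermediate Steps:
$U{\left(x \right)} = 6 + \left(-8 + x\right) \left(10 + x\right)$ ($U{\left(x \right)} = 6 + \left(x + 10\right) \left(x - 8\right) = 6 + \left(10 + x\right) \left(-8 + x\right) = 6 + \left(-8 + x\right) \left(10 + x\right)$)
$j{\left(E \right)} = \sqrt{2} \sqrt{E}$ ($j{\left(E \right)} = \sqrt{2 E} = \sqrt{2} \sqrt{E}$)
$\frac{j{\left(U{\left(0 \right)} \right)}}{4476 - 17679} - \frac{29079}{255} = \frac{\sqrt{2} \sqrt{-74 + 0^{2} + 2 \cdot 0}}{4476 - 17679} - \frac{29079}{255} = \frac{\sqrt{2} \sqrt{-74 + 0 + 0}}{-13203} - \frac{9693}{85} = \sqrt{2} \sqrt{-74} \left(- \frac{1}{13203}\right) - \frac{9693}{85} = \sqrt{2} i \sqrt{74} \left(- \frac{1}{13203}\right) - \frac{9693}{85} = 2 i \sqrt{37} \left(- \frac{1}{13203}\right) - \frac{9693}{85} = - \frac{2 i \sqrt{37}}{13203} - \frac{9693}{85} = - \frac{9693}{85} - \frac{2 i \sqrt{37}}{13203}$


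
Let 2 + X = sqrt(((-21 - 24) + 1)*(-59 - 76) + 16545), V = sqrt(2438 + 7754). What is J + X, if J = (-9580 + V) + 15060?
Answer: 5478 + sqrt(22485) + 28*sqrt(13) ≈ 5728.9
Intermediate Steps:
V = 28*sqrt(13) (V = sqrt(10192) = 28*sqrt(13) ≈ 100.96)
J = 5480 + 28*sqrt(13) (J = (-9580 + 28*sqrt(13)) + 15060 = 5480 + 28*sqrt(13) ≈ 5581.0)
X = -2 + sqrt(22485) (X = -2 + sqrt(((-21 - 24) + 1)*(-59 - 76) + 16545) = -2 + sqrt((-45 + 1)*(-135) + 16545) = -2 + sqrt(-44*(-135) + 16545) = -2 + sqrt(5940 + 16545) = -2 + sqrt(22485) ≈ 147.95)
J + X = (5480 + 28*sqrt(13)) + (-2 + sqrt(22485)) = 5478 + sqrt(22485) + 28*sqrt(13)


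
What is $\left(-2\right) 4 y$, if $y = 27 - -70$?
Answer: $-776$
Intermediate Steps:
$y = 97$ ($y = 27 + 70 = 97$)
$\left(-2\right) 4 y = \left(-2\right) 4 \cdot 97 = \left(-8\right) 97 = -776$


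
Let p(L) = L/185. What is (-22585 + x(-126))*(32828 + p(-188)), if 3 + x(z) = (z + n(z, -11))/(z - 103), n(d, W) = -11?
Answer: -6282528442976/8473 ≈ -7.4148e+8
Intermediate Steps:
p(L) = L/185 (p(L) = L*(1/185) = L/185)
x(z) = -3 + (-11 + z)/(-103 + z) (x(z) = -3 + (z - 11)/(z - 103) = -3 + (-11 + z)/(-103 + z))
(-22585 + x(-126))*(32828 + p(-188)) = (-22585 + 2*(149 - 1*(-126))/(-103 - 126))*(32828 + (1/185)*(-188)) = (-22585 + 2*(149 + 126)/(-229))*(32828 - 188/185) = (-22585 + 2*(-1/229)*275)*(6072992/185) = (-22585 - 550/229)*(6072992/185) = -5172515/229*6072992/185 = -6282528442976/8473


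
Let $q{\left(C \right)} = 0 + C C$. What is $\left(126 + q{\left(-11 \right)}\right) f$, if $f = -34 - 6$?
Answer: $-9880$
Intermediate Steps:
$q{\left(C \right)} = C^{2}$ ($q{\left(C \right)} = 0 + C^{2} = C^{2}$)
$f = -40$ ($f = -34 - 6 = -40$)
$\left(126 + q{\left(-11 \right)}\right) f = \left(126 + \left(-11\right)^{2}\right) \left(-40\right) = \left(126 + 121\right) \left(-40\right) = 247 \left(-40\right) = -9880$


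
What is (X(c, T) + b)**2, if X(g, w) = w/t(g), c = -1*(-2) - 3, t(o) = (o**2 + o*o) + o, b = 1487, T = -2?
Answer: 2205225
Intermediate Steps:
t(o) = o + 2*o**2 (t(o) = (o**2 + o**2) + o = 2*o**2 + o = o + 2*o**2)
c = -1 (c = 2 - 3 = -1)
X(g, w) = w/(g*(1 + 2*g)) (X(g, w) = w/((g*(1 + 2*g))) = w*(1/(g*(1 + 2*g))) = w/(g*(1 + 2*g)))
(X(c, T) + b)**2 = (-2/(-1*(1 + 2*(-1))) + 1487)**2 = (-2*(-1)/(1 - 2) + 1487)**2 = (-2*(-1)/(-1) + 1487)**2 = (-2*(-1)*(-1) + 1487)**2 = (-2 + 1487)**2 = 1485**2 = 2205225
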